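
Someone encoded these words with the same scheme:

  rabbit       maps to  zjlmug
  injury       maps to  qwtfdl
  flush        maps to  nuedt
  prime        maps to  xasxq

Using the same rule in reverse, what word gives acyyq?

The shift increases by 1 at each position, starting from +8: 8, 9, 10, ….
Reversing it on acyyq: a−8=s, c−9=t, y−10=o, y−11=n, q−12=e.

stone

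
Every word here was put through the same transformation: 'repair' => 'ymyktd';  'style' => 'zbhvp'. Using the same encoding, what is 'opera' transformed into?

Each letter shifts forward by (position + 7), i.e. 7, 8, 9, … — the shift grows by one for each successive letter.
On opera: o+7=v, p+8=x, e+9=n, r+10=b, a+11=l.

vxnbl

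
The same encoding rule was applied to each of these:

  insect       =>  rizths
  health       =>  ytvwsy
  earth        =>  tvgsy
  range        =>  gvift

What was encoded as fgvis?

This is an affine cipher: with a=0,…,z=25, each position x becomes (19x+21) mod 26.
Undoing it on fgvis: f(5)→11·(5−21)≡6=g; g(6)→11·(6−21)≡17=r; v(21)→11·(21−21)≡0=a; i(8)→11·(8−21)≡13=n; s(18)→11·(18−21)≡19=t (all mod 26).

grant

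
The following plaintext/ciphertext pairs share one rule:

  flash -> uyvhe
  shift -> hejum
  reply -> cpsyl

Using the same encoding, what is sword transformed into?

f(5)→u(20) and l(11)→y(24) fit y≡5x+21 (mod 26); the inverse of 5 mod 26 is 21. Treating letters as 0–25, the rule is x ↦ 5x + 21 (mod 26).
On sword: s(18)→5·18+21≡7=h; w(22)→5·22+21≡1=b; o(14)→5·14+21≡13=n; r(17)→5·17+21≡2=c; d(3)→5·3+21≡10=k (all mod 26).

hbnck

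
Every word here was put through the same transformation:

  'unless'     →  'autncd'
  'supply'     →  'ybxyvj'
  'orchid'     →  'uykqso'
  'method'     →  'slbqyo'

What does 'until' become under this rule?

The shift increases by 1 at each position, starting from +6: 6, 7, 8, ….
On until: u+6=a, n+7=u, t+8=b, i+9=r, l+10=v.

aubrv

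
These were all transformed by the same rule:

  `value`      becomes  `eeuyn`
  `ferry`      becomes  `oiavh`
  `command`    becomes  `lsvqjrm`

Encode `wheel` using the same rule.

flniu

Shifts by position in value: pos 0: v→e (+9), pos 1: a→e (+4), pos 2: l→u (+9), pos 3: u→y (+4) — repeating every 2. A repeating key of period 2 is used — shifts +9, +4 over and over.
On wheel: w+9=f, h+4=l, e+9=n, e+4=i, l+9=u.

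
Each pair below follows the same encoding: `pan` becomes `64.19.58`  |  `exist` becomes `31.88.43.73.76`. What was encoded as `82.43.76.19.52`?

vital

The formula is n = 3×(alphabet index, a=1) + 16.
Undoing it on 82.43.76.19.52: 82→(82−16)÷3=22=v, 43→(43−16)÷3=9=i, 76→(76−16)÷3=20=t, 19→(19−16)÷3=1=a, 52→(52−16)÷3=12=l.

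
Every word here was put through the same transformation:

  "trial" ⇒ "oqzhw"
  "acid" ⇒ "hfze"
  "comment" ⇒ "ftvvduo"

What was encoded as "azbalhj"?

highway

Each letter's alphabet position (a=0..z=25) is mapped through 25·x+7 mod 26 — an affine cipher.
Undoing it on azbalhj: a(0)→25·(0−7)≡7=h; z(25)→25·(25−7)≡8=i; b(1)→25·(1−7)≡6=g; a(0)→25·(0−7)≡7=h; l(11)→25·(11−7)≡22=w; h(7)→25·(7−7)≡0=a; j(9)→25·(9−7)≡24=y (all mod 26).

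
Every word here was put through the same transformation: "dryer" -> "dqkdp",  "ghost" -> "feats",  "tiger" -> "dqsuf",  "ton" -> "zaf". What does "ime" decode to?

saw

The output letters match the input read backwards, each shifted +12: dryer reversed is reyrd. Read the word backwards and shift each letter +12.
Undoing it on ime: shift back: i−12=w, m−12=a, e−12=s → was; then reverse → saw.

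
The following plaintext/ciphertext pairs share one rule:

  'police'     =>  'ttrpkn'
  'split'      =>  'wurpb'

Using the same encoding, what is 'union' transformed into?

ysovv

In police: p→t is +4, o→t is +5, l→r is +6, i→p is +7 — the shift increases by 1 each position. Letter i (0-indexed) is shifted by i+4, so successive shifts are 4, 5, 6, ….
On union: u+4=y, n+5=s, i+6=o, o+7=v, n+8=v.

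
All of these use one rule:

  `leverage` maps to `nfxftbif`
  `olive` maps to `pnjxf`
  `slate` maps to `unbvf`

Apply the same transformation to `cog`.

epi

The shift depends on letter class: consonant l→n is +2, but vowel e→f is +1. Two shifts are in play — +1 for a/e/i/o/u, +2 for every other letter.
On cog: c(cons)+2=e, o(vowel)+1=p, g(cons)+2=i.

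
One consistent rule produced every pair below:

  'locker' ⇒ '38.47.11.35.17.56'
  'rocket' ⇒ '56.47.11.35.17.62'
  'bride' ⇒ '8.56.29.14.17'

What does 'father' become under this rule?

20.5.62.26.17.56

l(#12)→38 and o(#15)→47: differences scale by 3, so n = 3·pos + 2. The formula is n = 3×(alphabet index, a=1) + 2.
Applying it to father: f=6→20, a=1→5, t=20→62, h=8→26, e=5→17, r=18→56.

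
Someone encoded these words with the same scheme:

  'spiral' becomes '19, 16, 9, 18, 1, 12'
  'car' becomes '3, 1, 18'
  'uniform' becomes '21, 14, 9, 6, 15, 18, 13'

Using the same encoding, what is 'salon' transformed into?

19, 1, 12, 15, 14

s is letter #19 and maps to 19: an offset of 0. Letters become their 1-indexed alphabet positions: a=1 … z=26.
Applying it to salon: s=19→19, a=1→1, l=12→12, o=15→15, n=14→14.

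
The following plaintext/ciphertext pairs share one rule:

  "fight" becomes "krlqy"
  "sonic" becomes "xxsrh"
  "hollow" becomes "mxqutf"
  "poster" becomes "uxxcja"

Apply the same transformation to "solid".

xxqri

A repeating key of period 2 is used — shifts +5, +9 over and over.
On solid: s+5=x, o+9=x, l+5=q, i+9=r, d+5=i.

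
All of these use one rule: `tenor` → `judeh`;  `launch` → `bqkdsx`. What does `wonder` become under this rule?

Compare letters: t→j is +16, e→u is +16, n→d is +16 — a constant shift. Each letter is shifted forward by 16 in the alphabet (a Caesar shift of +16).
Applying it to wonder: w+16=m, o+16=e, n+16=d, d+16=t, e+16=u, r+16=h.

medtuh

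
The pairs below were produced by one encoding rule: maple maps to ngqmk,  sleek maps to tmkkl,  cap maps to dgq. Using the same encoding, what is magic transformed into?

nghod

The shift depends on letter class: consonant m→n is +1, but vowel a→g is +6. Two shifts are in play — +6 for a/e/i/o/u, +1 for every other letter.
On magic: m(cons)+1=n, a(vowel)+6=g, g(cons)+1=h, i(vowel)+6=o, c(cons)+1=d.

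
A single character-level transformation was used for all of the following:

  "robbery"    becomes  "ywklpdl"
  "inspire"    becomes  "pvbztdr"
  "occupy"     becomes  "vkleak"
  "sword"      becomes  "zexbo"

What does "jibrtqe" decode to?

cashier

Each letter shifts forward by (position + 7), i.e. 7, 8, 9, … — the shift grows by one for each successive letter.
Undoing it on jibrtqe: j−7=c, i−8=a, b−9=s, r−10=h, t−11=i, q−12=e, e−13=r.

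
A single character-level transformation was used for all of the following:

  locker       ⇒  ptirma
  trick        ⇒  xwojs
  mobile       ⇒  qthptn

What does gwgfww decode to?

In locker: l→p is +4, o→t is +5, c→i is +6, k→r is +7 — the shift increases by 1 each position. The shift increases by 1 at each position, starting from +4: 4, 5, 6, ….
Undoing it on gwgfww: g−4=c, w−5=r, g−6=a, f−7=y, w−8=o, w−9=n.

crayon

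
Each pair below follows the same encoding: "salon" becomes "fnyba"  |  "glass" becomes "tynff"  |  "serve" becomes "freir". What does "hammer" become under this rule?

unzzre

Compare letters: s→f is +13, a→n is +13, l→y is +13 — a constant shift. Each letter is shifted forward by 13 in the alphabet (a Caesar shift of +13).
On hammer: h+13=u, a+13=n, m+13=z, m+13=z, e+13=r, r+13=e.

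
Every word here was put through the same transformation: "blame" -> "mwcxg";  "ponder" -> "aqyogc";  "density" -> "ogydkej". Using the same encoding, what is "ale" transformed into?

The shift depends on letter class: consonant b→m is +11, but vowel a→c is +2. The rule splits by letter class: vowels +2, consonants +11.
Applying it to ale: a(vowel)+2=c, l(cons)+11=w, e(vowel)+2=g.

cwg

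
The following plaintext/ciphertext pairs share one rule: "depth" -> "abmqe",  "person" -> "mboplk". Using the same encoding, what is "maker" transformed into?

Compare letters: d→a is +23, e→b is +23, p→m is +23 — a constant shift. This is a Caesar cipher with shift 23.
On maker: m+23=j, a+23=x, k+23=h, e+23=b, r+23=o.

jxhbo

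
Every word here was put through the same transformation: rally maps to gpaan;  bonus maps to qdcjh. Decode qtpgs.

Compare letters: r→g is +15, a→p is +15, l→a is +15 — a constant shift. Every letter moves 15 places later in the alphabet, wrapping around z→a.
Reversing it on qtpgs: q−15=b, t−15=e, p−15=a, g−15=r, s−15=d.

beard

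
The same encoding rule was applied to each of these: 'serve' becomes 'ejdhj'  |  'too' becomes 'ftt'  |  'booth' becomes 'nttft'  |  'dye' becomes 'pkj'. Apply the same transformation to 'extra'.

jjfdf

The shift depends on letter class: consonant s→e is +12, but vowel e→j is +5. Two shifts are in play — +5 for a/e/i/o/u, +12 for every other letter.
Applying it to extra: e(vowel)+5=j, x(cons)+12=j, t(cons)+12=f, r(cons)+12=d, a(vowel)+5=f.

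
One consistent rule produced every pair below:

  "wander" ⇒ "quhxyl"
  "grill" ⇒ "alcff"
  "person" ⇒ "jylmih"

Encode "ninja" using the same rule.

This is a Caesar cipher with shift 20.
Applying it to ninja: n+20=h, i+20=c, n+20=h, j+20=d, a+20=u.

hchdu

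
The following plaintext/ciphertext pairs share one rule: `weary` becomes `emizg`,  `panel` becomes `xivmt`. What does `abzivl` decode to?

Compare letters: w→e is +8, e→m is +8, a→i is +8 — a constant shift. Each letter is shifted forward by 8 in the alphabet (a Caesar shift of +8).
Decoding abzivl: a−8=s, b−8=t, z−8=r, i−8=a, v−8=n, l−8=d.

strand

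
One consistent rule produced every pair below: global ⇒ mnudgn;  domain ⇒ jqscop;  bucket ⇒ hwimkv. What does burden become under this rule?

hwxfkp

Shifts by position in global: pos 0: g→m (+6), pos 1: l→n (+2), pos 2: o→u (+6), pos 3: b→d (+2) — repeating every 2. The shifts repeat in a cycle of length 2: positions 0,1,… shift by +6, +2, then the pattern repeats.
Applying it to burden: b+6=h, u+2=w, r+6=x, d+2=f, e+6=k, n+2=p.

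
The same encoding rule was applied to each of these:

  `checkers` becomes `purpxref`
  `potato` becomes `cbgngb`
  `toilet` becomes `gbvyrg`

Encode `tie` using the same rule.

Each letter is shifted forward by 13 in the alphabet (a Caesar shift of +13).
Applying it to tie: t+13=g, i+13=v, e+13=r.

gvr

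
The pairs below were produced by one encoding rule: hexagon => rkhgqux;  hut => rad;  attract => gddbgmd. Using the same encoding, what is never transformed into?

xkfkb

Two shifts are in play — +6 for a/e/i/o/u, +10 for every other letter.
For never: n(cons)+10=x, e(vowel)+6=k, v(cons)+10=f, e(vowel)+6=k, r(cons)+10=b.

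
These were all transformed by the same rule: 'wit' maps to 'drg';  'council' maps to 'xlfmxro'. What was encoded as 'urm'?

fin

Letters are reflected about the middle of the alphabet (position → 25−position): Atbash.
Reversing it on urm: u↔f, r↔i, m↔n.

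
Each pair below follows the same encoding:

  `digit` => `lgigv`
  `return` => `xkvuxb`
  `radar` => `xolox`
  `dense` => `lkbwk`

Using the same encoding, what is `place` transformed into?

d(3)→l(11) and i(8)→g(6) fit y≡25x+14 (mod 26); the inverse of 25 mod 26 is 25. Each letter's alphabet position (a=0..z=25) is mapped through 25·x+14 mod 26 — an affine cipher.
Applying it to place: p(15)→25·15+14≡25=z; l(11)→25·11+14≡3=d; a(0)→25·0+14≡14=o; c(2)→25·2+14≡12=m; e(4)→25·4+14≡10=k (all mod 26).

zdomk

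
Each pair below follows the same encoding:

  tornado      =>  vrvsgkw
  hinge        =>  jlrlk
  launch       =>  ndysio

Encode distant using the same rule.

flwygub

In tornado: t→v is +2, o→r is +3, r→v is +4, n→s is +5 — the shift increases by 1 each position. The shift increases by 1 at each position, starting from +2: 2, 3, 4, ….
For distant: d+2=f, i+3=l, s+4=w, t+5=y, a+6=g, n+7=u, t+8=b.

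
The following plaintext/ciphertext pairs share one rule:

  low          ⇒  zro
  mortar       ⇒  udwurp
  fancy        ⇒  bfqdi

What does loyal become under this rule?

odbro

Read the word backwards and shift each letter +3.
On loyal: reverse → layol; then shift: l+3=o, a+3=d, y+3=b, o+3=r, l+3=o.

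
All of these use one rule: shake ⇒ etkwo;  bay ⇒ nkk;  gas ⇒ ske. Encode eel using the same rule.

oox

The rule splits by letter class: vowels +10, consonants +12.
For eel: e(vowel)+10=o, e(vowel)+10=o, l(cons)+12=x.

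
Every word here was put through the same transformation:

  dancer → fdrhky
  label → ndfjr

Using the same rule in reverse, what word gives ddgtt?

bacon

In dancer: d→f is +2, a→d is +3, n→r is +4, c→h is +5 — the shift increases by 1 each position. Each letter shifts forward by (position + 2), i.e. 2, 3, 4, … — the shift grows by one for each successive letter.
Reversing it on ddgtt: d−2=b, d−3=a, g−4=c, t−5=o, t−6=n.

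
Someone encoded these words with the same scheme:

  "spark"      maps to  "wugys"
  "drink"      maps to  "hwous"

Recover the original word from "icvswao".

explore

In spark: s→w is +4, p→u is +5, a→g is +6, r→y is +7 — the shift increases by 1 each position. The shift increases by 1 at each position, starting from +4: 4, 5, 6, ….
Reversing it on icvswao: i−4=e, c−5=x, v−6=p, s−7=l, w−8=o, a−9=r, o−10=e.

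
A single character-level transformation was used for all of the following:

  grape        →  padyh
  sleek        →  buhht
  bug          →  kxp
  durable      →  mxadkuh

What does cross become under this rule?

The shift depends on letter class: consonant g→p is +9, but vowel a→d is +3. The rule splits by letter class: vowels +3, consonants +9.
Applying it to cross: c(cons)+9=l, r(cons)+9=a, o(vowel)+3=r, s(cons)+9=b, s(cons)+9=b.

larbb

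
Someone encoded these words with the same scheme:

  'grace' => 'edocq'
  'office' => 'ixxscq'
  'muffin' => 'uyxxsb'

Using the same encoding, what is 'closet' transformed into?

cnikqr

g(6)→e(4) and r(17)→d(3) fit y≡7x+14 (mod 26); the inverse of 7 mod 26 is 15. Each letter's alphabet position (a=0..z=25) is mapped through 7·x+14 mod 26 — an affine cipher.
On closet: c(2)→7·2+14≡2=c; l(11)→7·11+14≡13=n; o(14)→7·14+14≡8=i; s(18)→7·18+14≡10=k; e(4)→7·4+14≡16=q; t(19)→7·19+14≡17=r (all mod 26).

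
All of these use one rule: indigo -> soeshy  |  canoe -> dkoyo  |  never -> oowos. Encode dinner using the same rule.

The rule splits by letter class: vowels +10, consonants +1.
On dinner: d(cons)+1=e, i(vowel)+10=s, n(cons)+1=o, n(cons)+1=o, e(vowel)+10=o, r(cons)+1=s.

esooos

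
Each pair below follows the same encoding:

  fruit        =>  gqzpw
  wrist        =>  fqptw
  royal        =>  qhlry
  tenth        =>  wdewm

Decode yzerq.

lunar

f(5)→g(6) and r(17)→q(16) fit y≡3x+17 (mod 26); the inverse of 3 mod 26 is 9. Each letter's alphabet position (a=0..z=25) is mapped through 3·x+17 mod 26 — an affine cipher.
Reversing it on yzerq: y(24)→9·(24−17)≡11=l; z(25)→9·(25−17)≡20=u; e(4)→9·(4−17)≡13=n; r(17)→9·(17−17)≡0=a; q(16)→9·(16−17)≡17=r (all mod 26).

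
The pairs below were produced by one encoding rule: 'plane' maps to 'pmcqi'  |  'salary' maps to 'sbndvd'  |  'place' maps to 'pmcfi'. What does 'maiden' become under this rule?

mbkgis

In plane: p→p is +0, l→m is +1, a→c is +2, n→q is +3 — the shift increases by 1 each position. Letter i (0-indexed) is shifted by i+0, so successive shifts are 0, 1, 2, ….
On maiden: m+0=m, a+1=b, i+2=k, d+3=g, e+4=i, n+5=s.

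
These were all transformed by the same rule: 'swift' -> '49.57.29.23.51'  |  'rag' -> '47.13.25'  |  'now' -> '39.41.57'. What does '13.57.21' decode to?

awe

s(#19)→49 and w(#23)→57: differences scale by 2, so n = 2·pos + 11. The formula is n = 2×(alphabet index, a=1) + 11.
Undoing it on 13.57.21: 13→(13−11)÷2=1=a, 57→(57−11)÷2=23=w, 21→(21−11)÷2=5=e.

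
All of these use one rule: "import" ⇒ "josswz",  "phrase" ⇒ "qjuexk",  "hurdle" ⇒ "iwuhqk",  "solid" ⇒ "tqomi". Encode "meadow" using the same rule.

In import: i→j is +1, m→o is +2, p→s is +3, o→s is +4 — the shift increases by 1 each position. The shift increases by 1 at each position, starting from +1: 1, 2, 3, ….
Applying it to meadow: m+1=n, e+2=g, a+3=d, d+4=h, o+5=t, w+6=c.

ngdhtc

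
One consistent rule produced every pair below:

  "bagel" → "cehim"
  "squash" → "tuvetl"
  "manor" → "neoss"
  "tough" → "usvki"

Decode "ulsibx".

Shifts by position in bagel: pos 0: b→c (+1), pos 1: a→e (+4), pos 2: g→h (+1), pos 3: e→i (+4) — repeating every 2. A repeating key of period 2 is used — shifts +1, +4 over and over.
Decoding ulsibx: u−1=t, l−4=h, s−1=r, i−4=e, b−1=a, x−4=t.

threat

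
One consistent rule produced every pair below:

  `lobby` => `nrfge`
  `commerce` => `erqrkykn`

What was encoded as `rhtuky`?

pepper

Each letter shifts forward by (position + 2), i.e. 2, 3, 4, … — the shift grows by one for each successive letter.
Undoing it on rhtuky: r−2=p, h−3=e, t−4=p, u−5=p, k−6=e, y−7=r.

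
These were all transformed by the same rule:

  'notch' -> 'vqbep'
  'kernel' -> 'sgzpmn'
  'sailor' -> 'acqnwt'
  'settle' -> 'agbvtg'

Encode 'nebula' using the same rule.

Shifts by position in notch: pos 0: n→v (+8), pos 1: o→q (+2), pos 2: t→b (+8), pos 3: c→e (+2) — repeating every 2. The shifts repeat in a cycle of length 2: positions 0,1,… shift by +8, +2, then the pattern repeats.
On nebula: n+8=v, e+2=g, b+8=j, u+2=w, l+8=t, a+2=c.

vgjwtc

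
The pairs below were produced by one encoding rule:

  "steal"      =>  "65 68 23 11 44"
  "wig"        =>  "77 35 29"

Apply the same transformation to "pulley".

With a=1..z=26, the number is 3·pos + 8.
For pulley: p=16→56, u=21→71, l=12→44, l=12→44, e=5→23, y=25→83.

56 71 44 44 23 83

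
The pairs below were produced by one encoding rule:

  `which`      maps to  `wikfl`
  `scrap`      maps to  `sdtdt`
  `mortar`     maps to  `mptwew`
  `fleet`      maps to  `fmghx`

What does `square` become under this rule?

Letter i (0-indexed) is shifted by i+0, so successive shifts are 0, 1, 2, ….
Applying it to square: s+0=s, q+1=r, u+2=w, a+3=d, r+4=v, e+5=j.

srwdvj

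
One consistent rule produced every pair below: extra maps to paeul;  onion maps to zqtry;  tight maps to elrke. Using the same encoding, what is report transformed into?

charcw

The shifts repeat in a cycle of length 2: positions 0,1,… shift by +11, +3, then the pattern repeats.
On report: r+11=c, e+3=h, p+11=a, o+3=r, r+11=c, t+3=w.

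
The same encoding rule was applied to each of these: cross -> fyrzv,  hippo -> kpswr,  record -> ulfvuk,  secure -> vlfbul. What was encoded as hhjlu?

eager

It's a Vigenère-style cipher with numeric key [3,7]: position i shifts by key[i mod 2].
Decoding hhjlu: h−3=e, h−7=a, j−3=g, l−7=e, u−3=r.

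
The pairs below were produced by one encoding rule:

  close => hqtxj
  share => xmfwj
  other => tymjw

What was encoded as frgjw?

amber

Compare letters: c→h is +5, l→q is +5, o→t is +5 — a constant shift. This is a Caesar cipher with shift 5.
Undoing it on frgjw: f−5=a, r−5=m, g−5=b, j−5=e, w−5=r.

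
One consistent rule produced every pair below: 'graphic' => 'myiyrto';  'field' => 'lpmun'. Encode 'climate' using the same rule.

In graphic: g→m is +6, r→y is +7, a→i is +8, p→y is +9 — the shift increases by 1 each position. Letter i (0-indexed) is shifted by i+6, so successive shifts are 6, 7, 8, ….
For climate: c+6=i, l+7=s, i+8=q, m+9=v, a+10=k, t+11=e, e+12=q.

isqvkeq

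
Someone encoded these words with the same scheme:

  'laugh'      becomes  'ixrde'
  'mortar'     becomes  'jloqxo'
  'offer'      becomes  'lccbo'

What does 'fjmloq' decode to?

import

Compare letters: l→i is +23, a→x is +23, u→r is +23 — a constant shift. Each letter is shifted forward by 23 in the alphabet (a Caesar shift of +23).
Undoing it on fjmloq: f−23=i, j−23=m, m−23=p, l−23=o, o−23=r, q−23=t.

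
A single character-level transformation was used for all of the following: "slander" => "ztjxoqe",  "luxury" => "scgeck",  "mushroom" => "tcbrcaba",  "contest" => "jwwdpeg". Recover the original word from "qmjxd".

Letter i (0-indexed) is shifted by i+7, so successive shifts are 7, 8, 9, ….
Decoding qmjxd: q−7=j, m−8=e, j−9=a, x−10=n, d−11=s.

jeans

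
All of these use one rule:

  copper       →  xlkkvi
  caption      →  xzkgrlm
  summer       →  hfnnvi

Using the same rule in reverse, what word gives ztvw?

aged

Each pair mirrors across the alphabet (c↔x, o↔l, p↔k): positions sum to 25. Letters are reflected about the middle of the alphabet (position → 25−position): Atbash.
Reversing it on ztvw: z↔a, t↔g, v↔e, w↔d.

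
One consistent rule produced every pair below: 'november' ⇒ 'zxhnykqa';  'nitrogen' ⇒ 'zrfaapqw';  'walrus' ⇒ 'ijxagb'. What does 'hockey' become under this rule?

A repeating key of period 2 is used — shifts +12, +9 over and over.
For hockey: h+12=t, o+9=x, c+12=o, k+9=t, e+12=q, y+9=h.

txotqh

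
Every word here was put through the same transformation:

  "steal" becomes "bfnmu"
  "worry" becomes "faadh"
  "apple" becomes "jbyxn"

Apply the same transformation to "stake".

Shifts by position in steal: pos 0: s→b (+9), pos 1: t→f (+12), pos 2: e→n (+9), pos 3: a→m (+12) — repeating every 2. It's a Vigenère-style cipher with numeric key [9,12]: position i shifts by key[i mod 2].
Applying it to stake: s+9=b, t+12=f, a+9=j, k+12=w, e+9=n.

bfjwn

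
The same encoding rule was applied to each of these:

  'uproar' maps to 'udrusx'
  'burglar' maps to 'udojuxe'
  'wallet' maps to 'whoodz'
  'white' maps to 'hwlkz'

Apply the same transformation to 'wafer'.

The output letters match the input read backwards, each shifted +3: uproar reversed is raorpu. Two steps: reverse the string, then apply a Caesar shift of +3.
On wafer: reverse → refaw; then shift: r+3=u, e+3=h, f+3=i, a+3=d, w+3=z.

uhidz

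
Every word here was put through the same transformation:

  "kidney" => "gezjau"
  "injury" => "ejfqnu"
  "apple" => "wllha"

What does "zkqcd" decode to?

It's a constant shift of +22 (ROT22).
Reversing it on zkqcd: z−22=d, k−22=o, q−22=u, c−22=g, d−22=h.

dough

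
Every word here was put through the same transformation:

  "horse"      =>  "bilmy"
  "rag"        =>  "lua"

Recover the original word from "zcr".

fix

Compare letters: h→b is +20, o→i is +20, r→l is +20 — a constant shift. Every letter moves 20 places later in the alphabet, wrapping around z→a.
Decoding zcr: z−20=f, c−20=i, r−20=x.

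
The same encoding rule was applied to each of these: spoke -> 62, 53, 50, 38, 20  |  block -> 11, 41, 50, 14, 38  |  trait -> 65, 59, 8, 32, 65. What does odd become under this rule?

Each letter becomes 3×(its alphabet position, a=1..z=26) + 5.
For odd: o=15→50, d=4→17, d=4→17.

50, 17, 17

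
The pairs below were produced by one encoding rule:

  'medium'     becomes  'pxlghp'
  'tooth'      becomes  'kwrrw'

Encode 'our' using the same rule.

uxr

The output letters match the input read backwards, each shifted +3: medium reversed is muidem. Read the word backwards and shift each letter +3.
On our: reverse → ruo; then shift: r+3=u, u+3=x, o+3=r.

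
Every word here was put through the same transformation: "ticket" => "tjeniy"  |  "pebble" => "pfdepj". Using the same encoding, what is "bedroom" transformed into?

In ticket: t→t is +0, i→j is +1, c→e is +2, k→n is +3 — the shift increases by 1 each position. Letter i (0-indexed) is shifted by i+0, so successive shifts are 0, 1, 2, ….
Applying it to bedroom: b+0=b, e+1=f, d+2=f, r+3=u, o+4=s, o+5=t, m+6=s.

bffusts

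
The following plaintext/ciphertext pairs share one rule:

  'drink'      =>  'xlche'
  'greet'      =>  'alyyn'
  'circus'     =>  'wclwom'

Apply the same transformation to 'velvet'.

pyfpyn

Compare letters: d→x is +20, r→l is +20, i→c is +20 — a constant shift. Each letter is shifted forward by 20 in the alphabet (a Caesar shift of +20).
On velvet: v+20=p, e+20=y, l+20=f, v+20=p, e+20=y, t+20=n.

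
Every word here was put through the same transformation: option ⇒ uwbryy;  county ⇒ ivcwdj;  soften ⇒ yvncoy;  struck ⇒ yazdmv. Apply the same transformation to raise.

xhqbo

In option: o→u is +6, p→w is +7, t→b is +8, i→r is +9 — the shift increases by 1 each position. Letter i (0-indexed) is shifted by i+6, so successive shifts are 6, 7, 8, ….
Applying it to raise: r+6=x, a+7=h, i+8=q, s+9=b, e+10=o.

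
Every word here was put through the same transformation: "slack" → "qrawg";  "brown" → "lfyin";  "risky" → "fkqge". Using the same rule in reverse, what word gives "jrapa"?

plaza

s(18)→q(16) and l(11)→r(17) fit y≡11x+0 (mod 26); the inverse of 11 mod 26 is 19. Each letter's alphabet position (a=0..z=25) is mapped through 11·x+0 mod 26 — an affine cipher.
Decoding jrapa: j(9)→19·(9−0)≡15=p; r(17)→19·(17−0)≡11=l; a(0)→19·(0−0)≡0=a; p(15)→19·(15−0)≡25=z; a(0)→19·(0−0)≡0=a (all mod 26).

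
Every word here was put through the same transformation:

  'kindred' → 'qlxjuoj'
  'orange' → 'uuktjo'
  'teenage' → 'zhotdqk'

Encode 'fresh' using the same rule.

luoyk

The shifts repeat in a cycle of length 3: positions 0,1,… shift by +6, +3, +10, then the pattern repeats.
On fresh: f+6=l, r+3=u, e+10=o, s+6=y, h+3=k.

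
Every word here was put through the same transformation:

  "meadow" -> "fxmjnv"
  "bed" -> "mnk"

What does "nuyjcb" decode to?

The output letters match the input read backwards, each shifted +9: meadow reversed is wodaem. Read the word backwards and shift each letter +9.
Undoing it on nuyjcb: shift back: n−9=e, u−9=l, y−9=p, j−9=a, c−9=t, b−9=s → elpats; then reverse → staple.

staple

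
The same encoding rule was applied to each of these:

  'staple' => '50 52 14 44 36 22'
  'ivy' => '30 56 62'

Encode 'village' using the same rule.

The formula is n = 2×(alphabet index, a=1) + 12.
For village: v=22→56, i=9→30, l=12→36, l=12→36, a=1→14, g=7→26, e=5→22.

56 30 36 36 14 26 22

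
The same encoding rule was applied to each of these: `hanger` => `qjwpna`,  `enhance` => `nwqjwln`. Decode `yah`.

Compare letters: h→q is +9, a→j is +9, n→w is +9 — a constant shift. It's a constant shift of +9 (ROT9).
Reversing it on yah: y−9=p, a−9=r, h−9=y.

pry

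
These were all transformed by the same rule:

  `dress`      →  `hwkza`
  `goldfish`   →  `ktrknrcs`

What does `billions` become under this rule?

Each letter shifts forward by (position + 4), i.e. 4, 5, 6, … — the shift grows by one for each successive letter.
For billions: b+4=f, i+5=n, l+6=r, l+7=s, i+8=q, o+9=x, n+10=x, s+11=d.

fnrsqxxd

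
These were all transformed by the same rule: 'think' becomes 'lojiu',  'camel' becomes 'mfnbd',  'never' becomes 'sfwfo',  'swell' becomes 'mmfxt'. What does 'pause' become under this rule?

ftvbq

The output letters match the input read backwards, each shifted +1: think reversed is kniht. The word is reversed, then every letter is shifted forward by 1.
On pause: reverse → esuap; then shift: e+1=f, s+1=t, u+1=v, a+1=b, p+1=q.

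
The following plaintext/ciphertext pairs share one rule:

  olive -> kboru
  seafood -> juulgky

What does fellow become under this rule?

currkl

The output letters match the input read backwards, each shifted +6: olive reversed is evilo. Two steps: reverse the string, then apply a Caesar shift of +6.
Applying it to fellow: reverse → wollef; then shift: w+6=c, o+6=u, l+6=r, l+6=r, e+6=k, f+6=l.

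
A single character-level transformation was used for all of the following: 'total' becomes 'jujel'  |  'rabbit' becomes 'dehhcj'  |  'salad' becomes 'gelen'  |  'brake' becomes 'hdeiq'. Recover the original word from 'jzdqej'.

threat

t(19)→j(9) and o(14)→u(20) fit y≡3x+4 (mod 26); the inverse of 3 mod 26 is 9. Treating letters as 0–25, the rule is x ↦ 3x + 4 (mod 26).
Reversing it on jzdqej: j(9)→9·(9−4)≡19=t; z(25)→9·(25−4)≡7=h; d(3)→9·(3−4)≡17=r; q(16)→9·(16−4)≡4=e; e(4)→9·(4−4)≡0=a; j(9)→9·(9−4)≡19=t (all mod 26).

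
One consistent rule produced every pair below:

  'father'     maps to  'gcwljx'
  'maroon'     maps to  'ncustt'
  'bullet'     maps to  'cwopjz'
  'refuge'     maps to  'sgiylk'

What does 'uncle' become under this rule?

vpfpj

Letter i (0-indexed) is shifted by i+1, so successive shifts are 1, 2, 3, ….
For uncle: u+1=v, n+2=p, c+3=f, l+4=p, e+5=j.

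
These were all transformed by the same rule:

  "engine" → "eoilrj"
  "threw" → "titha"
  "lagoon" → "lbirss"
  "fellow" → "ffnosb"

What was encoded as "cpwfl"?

couch

Each letter shifts forward by its position index (0, 1, 2, …) — the shift grows by one for each successive letter.
Reversing it on cpwfl: c−0=c, p−1=o, w−2=u, f−3=c, l−4=h.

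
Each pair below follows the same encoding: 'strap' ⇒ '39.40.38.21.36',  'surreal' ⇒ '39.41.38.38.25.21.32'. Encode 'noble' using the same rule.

34.35.22.32.25

The number is (letter's place in the alphabet, a=1) + 20.
For noble: n=14→34, o=15→35, b=2→22, l=12→32, e=5→25.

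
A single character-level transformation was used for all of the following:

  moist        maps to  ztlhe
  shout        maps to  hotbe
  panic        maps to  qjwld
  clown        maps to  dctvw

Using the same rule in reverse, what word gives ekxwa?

m(12)→z(25) and o(14)→t(19) fit y≡23x+9 (mod 26); the inverse of 23 mod 26 is 17. Treating letters as 0–25, the rule is x ↦ 23x + 9 (mod 26).
Undoing it on ekxwa: e(4)→17·(4−9)≡19=t; k(10)→17·(10−9)≡17=r; x(23)→17·(23−9)≡4=e; w(22)→17·(22−9)≡13=n; a(0)→17·(0−9)≡3=d (all mod 26).

trend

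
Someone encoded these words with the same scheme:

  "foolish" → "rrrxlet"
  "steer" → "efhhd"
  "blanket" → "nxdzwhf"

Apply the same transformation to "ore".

The shift depends on letter class: consonant f→r is +12, but vowel o→r is +3. The rule splits by letter class: vowels +3, consonants +12.
Applying it to ore: o(vowel)+3=r, r(cons)+12=d, e(vowel)+3=h.

rdh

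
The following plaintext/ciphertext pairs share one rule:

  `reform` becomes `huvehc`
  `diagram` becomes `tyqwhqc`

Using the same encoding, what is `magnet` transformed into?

Compare letters: r→h is +16, e→u is +16, f→v is +16 — a constant shift. Every letter moves 16 places later in the alphabet, wrapping around z→a.
On magnet: m+16=c, a+16=q, g+16=w, n+16=d, e+16=u, t+16=j.

cqwduj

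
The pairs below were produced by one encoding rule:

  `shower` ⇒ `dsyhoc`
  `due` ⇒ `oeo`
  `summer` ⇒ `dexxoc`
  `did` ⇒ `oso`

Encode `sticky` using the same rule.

desnvj

The rule splits by letter class: vowels +10, consonants +11.
On sticky: s(cons)+11=d, t(cons)+11=e, i(vowel)+10=s, c(cons)+11=n, k(cons)+11=v, y(cons)+11=j.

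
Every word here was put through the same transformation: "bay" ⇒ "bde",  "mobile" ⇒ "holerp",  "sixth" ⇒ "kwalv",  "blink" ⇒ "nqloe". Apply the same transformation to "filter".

uhwoli

The output letters match the input read backwards, each shifted +3: bay reversed is yab. The word is reversed, then every letter is shifted forward by 3.
For filter: reverse → retlif; then shift: r+3=u, e+3=h, t+3=w, l+3=o, i+3=l, f+3=i.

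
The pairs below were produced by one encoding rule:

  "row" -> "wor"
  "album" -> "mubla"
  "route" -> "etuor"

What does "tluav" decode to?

It's just the letters in reverse order.
Decoding tluav: then reverse → vault.

vault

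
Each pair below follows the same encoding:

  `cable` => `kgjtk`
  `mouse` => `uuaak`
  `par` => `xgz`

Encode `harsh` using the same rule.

pgzap

The rule splits by letter class: vowels +6, consonants +8.
On harsh: h(cons)+8=p, a(vowel)+6=g, r(cons)+8=z, s(cons)+8=a, h(cons)+8=p.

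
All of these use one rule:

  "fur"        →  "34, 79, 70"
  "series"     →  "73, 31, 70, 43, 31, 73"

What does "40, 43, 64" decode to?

hip

f(#6)→34 and u(#21)→79: differences scale by 3, so n = 3·pos + 16. With a=1..z=26, the number is 3·pos + 16.
Undoing it on 40, 43, 64: 40→(40−16)÷3=8=h, 43→(43−16)÷3=9=i, 64→(64−16)÷3=16=p.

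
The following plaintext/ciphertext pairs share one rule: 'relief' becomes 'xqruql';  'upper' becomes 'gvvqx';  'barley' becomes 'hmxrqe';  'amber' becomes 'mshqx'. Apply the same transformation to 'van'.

bmt

The shift depends on letter class: consonant r→x is +6, but vowel e→q is +12. The rule splits by letter class: vowels +12, consonants +6.
Applying it to van: v(cons)+6=b, a(vowel)+12=m, n(cons)+6=t.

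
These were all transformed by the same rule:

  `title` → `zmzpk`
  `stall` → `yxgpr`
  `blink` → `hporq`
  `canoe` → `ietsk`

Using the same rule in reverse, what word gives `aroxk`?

unite

The shifts repeat in a cycle of length 2: positions 0,1,… shift by +6, +4, then the pattern repeats.
Undoing it on aroxk: a−6=u, r−4=n, o−6=i, x−4=t, k−6=e.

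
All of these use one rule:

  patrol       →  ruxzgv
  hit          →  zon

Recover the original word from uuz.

The word is reversed, then every letter is shifted forward by 6.
Reversing it on uuz: shift back: u−6=o, u−6=o, z−6=t → oot; then reverse → too.

too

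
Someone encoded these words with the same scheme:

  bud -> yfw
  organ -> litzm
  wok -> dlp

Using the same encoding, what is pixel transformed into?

krcvo

Each pair mirrors across the alphabet (b↔y, u↔f, d↔w): positions sum to 25. Each letter is replaced by its mirror in the alphabet: a↔z, b↔y, c↔x, and so on (the Atbash cipher).
For pixel: p↔k, i↔r, x↔c, e↔v, l↔o.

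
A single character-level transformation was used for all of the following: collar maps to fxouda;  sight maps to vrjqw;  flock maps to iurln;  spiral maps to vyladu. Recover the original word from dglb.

Shifts by position in collar: pos 0: c→f (+3), pos 1: o→x (+9), pos 2: l→o (+3), pos 3: l→u (+9) — repeating every 2. The shifts repeat in a cycle of length 2: positions 0,1,… shift by +3, +9, then the pattern repeats.
Reversing it on dglb: d−3=a, g−9=x, l−3=i, b−9=s.

axis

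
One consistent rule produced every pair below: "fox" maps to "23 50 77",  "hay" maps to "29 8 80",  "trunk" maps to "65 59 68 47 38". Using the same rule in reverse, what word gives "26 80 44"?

The formula is n = 3×(alphabet index, a=1) + 5.
Reversing it on 26 80 44: 26→(26−5)÷3=7=g, 80→(80−5)÷3=25=y, 44→(44−5)÷3=13=m.

gym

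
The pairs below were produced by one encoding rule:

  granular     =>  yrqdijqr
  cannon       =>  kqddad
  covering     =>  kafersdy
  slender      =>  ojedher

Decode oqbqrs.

g(6)→y(24) and r(17)→r(17) fit y≡23x+16 (mod 26); the inverse of 23 mod 26 is 17. Each letter's alphabet position (a=0..z=25) is mapped through 23·x+16 mod 26 — an affine cipher.
Undoing it on oqbqrs: o(14)→17·(14−16)≡18=s; q(16)→17·(16−16)≡0=a; b(1)→17·(1−16)≡5=f; q(16)→17·(16−16)≡0=a; r(17)→17·(17−16)≡17=r; s(18)→17·(18−16)≡8=i (all mod 26).

safari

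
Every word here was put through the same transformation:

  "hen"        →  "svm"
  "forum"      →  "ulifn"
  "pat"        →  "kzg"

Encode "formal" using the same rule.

ulinzo

Each pair mirrors across the alphabet (h↔s, e↔v, n↔m): positions sum to 25. Each letter is replaced by its mirror in the alphabet: a↔z, b↔y, c↔x, and so on (the Atbash cipher).
For formal: f↔u, o↔l, r↔i, m↔n, a↔z, l↔o.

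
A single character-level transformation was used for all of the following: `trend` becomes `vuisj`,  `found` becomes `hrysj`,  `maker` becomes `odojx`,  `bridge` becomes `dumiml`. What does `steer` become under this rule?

In trend: t→v is +2, r→u is +3, e→i is +4, n→s is +5 — the shift increases by 1 each position. The shift increases by 1 at each position, starting from +2: 2, 3, 4, ….
For steer: s+2=u, t+3=w, e+4=i, e+5=j, r+6=x.

uwijx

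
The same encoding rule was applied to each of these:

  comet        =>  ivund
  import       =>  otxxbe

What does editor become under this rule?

kkqcyc

In comet: c→i is +6, o→v is +7, m→u is +8, e→n is +9 — the shift increases by 1 each position. Letter i (0-indexed) is shifted by i+6, so successive shifts are 6, 7, 8, ….
For editor: e+6=k, d+7=k, i+8=q, t+9=c, o+10=y, r+11=c.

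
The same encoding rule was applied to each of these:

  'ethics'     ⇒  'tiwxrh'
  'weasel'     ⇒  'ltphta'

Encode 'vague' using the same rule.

Compare letters: e→t is +15, t→i is +15, h→w is +15 — a constant shift. Each letter is shifted forward by 15 in the alphabet (a Caesar shift of +15).
For vague: v+15=k, a+15=p, g+15=v, u+15=j, e+15=t.

kpvjt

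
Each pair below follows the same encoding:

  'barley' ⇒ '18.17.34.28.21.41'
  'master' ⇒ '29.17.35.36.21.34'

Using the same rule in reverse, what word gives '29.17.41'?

b is letter #2 and maps to 18: an offset of 16. Letters become their 1-based position plus 16 (so a→17, b→18, …).
Decoding 29.17.41: 29→(29−16)÷1=13=m, 17→(17−16)÷1=1=a, 41→(41−16)÷1=25=y.

may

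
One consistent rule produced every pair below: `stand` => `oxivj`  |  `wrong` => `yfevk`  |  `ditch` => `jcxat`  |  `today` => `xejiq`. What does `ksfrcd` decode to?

gerbil

s(18)→o(14) and t(19)→x(23) fit y≡9x+8 (mod 26); the inverse of 9 mod 26 is 3. Each letter's alphabet position (a=0..z=25) is mapped through 9·x+8 mod 26 — an affine cipher.
Undoing it on ksfrcd: k(10)→3·(10−8)≡6=g; s(18)→3·(18−8)≡4=e; f(5)→3·(5−8)≡17=r; r(17)→3·(17−8)≡1=b; c(2)→3·(2−8)≡8=i; d(3)→3·(3−8)≡11=l (all mod 26).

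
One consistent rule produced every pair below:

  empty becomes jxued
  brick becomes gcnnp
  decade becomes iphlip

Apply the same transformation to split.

xaqty

It's a Vigenère-style cipher with numeric key [5,11]: position i shifts by key[i mod 2].
Applying it to split: s+5=x, p+11=a, l+5=q, i+11=t, t+5=y.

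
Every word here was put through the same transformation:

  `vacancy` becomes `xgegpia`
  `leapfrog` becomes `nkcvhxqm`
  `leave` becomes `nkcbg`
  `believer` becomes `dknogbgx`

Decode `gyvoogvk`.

estimate

A repeating key of period 2 is used — shifts +2, +6 over and over.
Undoing it on gyvoogvk: g−2=e, y−6=s, v−2=t, o−6=i, o−2=m, g−6=a, v−2=t, k−6=e.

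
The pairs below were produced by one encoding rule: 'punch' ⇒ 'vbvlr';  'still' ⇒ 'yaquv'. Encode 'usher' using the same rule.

In punch: p→v is +6, u→b is +7, n→v is +8, c→l is +9 — the shift increases by 1 each position. Each letter shifts forward by (position + 6), i.e. 6, 7, 8, … — the shift grows by one for each successive letter.
For usher: u+6=a, s+7=z, h+8=p, e+9=n, r+10=b.

azpnb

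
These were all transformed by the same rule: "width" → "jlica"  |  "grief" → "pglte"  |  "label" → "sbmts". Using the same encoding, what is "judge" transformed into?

wnipt

Treating letters as 0–25, the rule is x ↦ 11x + 1 (mod 26).
Applying it to judge: j(9)→11·9+1≡22=w; u(20)→11·20+1≡13=n; d(3)→11·3+1≡8=i; g(6)→11·6+1≡15=p; e(4)→11·4+1≡19=t (all mod 26).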